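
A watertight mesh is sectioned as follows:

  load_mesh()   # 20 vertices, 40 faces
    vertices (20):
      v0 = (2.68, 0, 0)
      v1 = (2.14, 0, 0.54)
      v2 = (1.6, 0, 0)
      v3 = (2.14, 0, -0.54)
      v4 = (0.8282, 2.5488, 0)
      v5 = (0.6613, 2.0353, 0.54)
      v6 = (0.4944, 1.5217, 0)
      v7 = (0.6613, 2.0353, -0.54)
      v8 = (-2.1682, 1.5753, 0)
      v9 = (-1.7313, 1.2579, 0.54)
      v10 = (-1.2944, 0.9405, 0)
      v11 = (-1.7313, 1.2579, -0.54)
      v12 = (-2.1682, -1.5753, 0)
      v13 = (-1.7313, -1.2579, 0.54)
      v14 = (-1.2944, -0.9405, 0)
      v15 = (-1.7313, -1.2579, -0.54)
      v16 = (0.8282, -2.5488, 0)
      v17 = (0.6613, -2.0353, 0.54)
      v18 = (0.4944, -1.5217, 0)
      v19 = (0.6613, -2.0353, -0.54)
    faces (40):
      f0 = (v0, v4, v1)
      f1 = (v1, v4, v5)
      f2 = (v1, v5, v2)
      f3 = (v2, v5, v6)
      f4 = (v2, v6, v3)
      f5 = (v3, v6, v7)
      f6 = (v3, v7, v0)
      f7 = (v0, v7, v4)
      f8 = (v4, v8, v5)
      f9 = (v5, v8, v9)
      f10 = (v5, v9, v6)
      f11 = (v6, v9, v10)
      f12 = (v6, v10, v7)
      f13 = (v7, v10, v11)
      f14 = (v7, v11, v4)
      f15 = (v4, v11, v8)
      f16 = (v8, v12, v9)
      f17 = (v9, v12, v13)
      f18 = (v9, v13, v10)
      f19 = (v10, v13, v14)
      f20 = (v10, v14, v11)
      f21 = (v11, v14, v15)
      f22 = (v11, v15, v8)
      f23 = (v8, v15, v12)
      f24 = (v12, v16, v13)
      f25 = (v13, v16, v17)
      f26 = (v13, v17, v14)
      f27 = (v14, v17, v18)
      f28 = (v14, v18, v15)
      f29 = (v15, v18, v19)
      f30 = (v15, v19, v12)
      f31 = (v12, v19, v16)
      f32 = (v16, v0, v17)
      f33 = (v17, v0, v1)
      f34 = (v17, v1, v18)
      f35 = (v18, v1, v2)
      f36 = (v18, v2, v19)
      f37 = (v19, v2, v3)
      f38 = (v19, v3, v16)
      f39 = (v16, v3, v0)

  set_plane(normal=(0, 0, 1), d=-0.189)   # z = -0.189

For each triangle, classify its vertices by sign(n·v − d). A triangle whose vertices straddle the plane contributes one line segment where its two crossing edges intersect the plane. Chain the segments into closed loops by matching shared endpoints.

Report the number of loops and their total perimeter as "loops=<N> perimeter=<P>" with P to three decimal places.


loops=2 perimeter=25.157

Straddling triangles (20 of 40):
  (v2,v6,v3) [++-] → (1.07036, 0.989105, -0.189)–(1.789, 0, -0.189)  len=1.2226
  (v3,v6,v7) [-+-] → (1.07036, 0.989105, -0.189)–(0.552815, 1.70146, -0.189)  len=0.8805
  (v3,v7,v0) [--+] → (1.97345, 0.712355, -0.189)–(2.491, 0, -0.189)  len=0.8805
  (v0,v7,v4) [+-+] → (1.97346, 0.712355, -0.189)–(0.769785, 2.36908, -0.189)  len=2.0478
  (v6,v10,v7) [++-] → (-0.609905, 1.32368, -0.189)–(0.552815, 1.70146, -0.189)  len=1.2226
  (v7,v10,v11) [-+-] → (-0.609905, 1.32368, -0.189)–(-1.44732, 1.05159, -0.189)  len=0.8805
  (v7,v11,v4) [--+] → (-0.067625, 2.09699, -0.189)–(0.769785, 2.36908, -0.189)  len=0.8805
  (v4,v11,v8) [+-+] → (-0.067625, 2.09699, -0.189)–(-2.01528, 1.46421, -0.189)  len=2.0479
  (v10,v14,v11) [++-] → (-1.44732, -0.17106, -0.189)–(-1.44732, 1.05159, -0.189)  len=1.2227
  (v11,v14,v15) [-+-] → (-1.44732, -0.17106, -0.189)–(-1.44732, -1.05159, -0.189)  len=0.8805
  (v11,v15,v8) [--+] → (-2.01528, 0.58368, -0.189)–(-2.01528, 1.46421, -0.189)  len=0.8805
  (v8,v15,v12) [+-+] → (-2.01528, 0.58368, -0.189)–(-2.01528, -1.46421, -0.189)  len=2.0479
  (v14,v18,v15) [++-] → (-0.284595, -1.42937, -0.189)–(-1.44732, -1.05159, -0.189)  len=1.2226
  (v15,v18,v19) [-+-] → (-0.284595, -1.42937, -0.189)–(0.552815, -1.70146, -0.189)  len=0.8805
  (v15,v19,v12) [--+] → (-1.17788, -1.7363, -0.189)–(-2.01528, -1.46421, -0.189)  len=0.8805
  (v12,v19,v16) [+-+] → (-1.17788, -1.7363, -0.189)–(0.769785, -2.36908, -0.189)  len=2.0479
  (v18,v2,v19) [++-] → (1.27146, -0.712355, -0.189)–(0.552815, -1.70146, -0.189)  len=1.2226
  (v19,v2,v3) [-+-] → (1.27146, -0.712355, -0.189)–(1.789, 0, -0.189)  len=0.8805
  (v19,v3,v16) [--+] → (1.28733, -1.65672, -0.189)–(0.769785, -2.36908, -0.189)  len=0.8805
  (v16,v3,v0) [+-+] → (1.28733, -1.65672, -0.189)–(2.491, 0, -0.189)  len=2.0478

Chained into 2 loop(s):
  loop 1: 10 segments, perimeter = 10.5155
  loop 2: 10 segments, perimeter = 14.6418
Total perimeter = 25.157


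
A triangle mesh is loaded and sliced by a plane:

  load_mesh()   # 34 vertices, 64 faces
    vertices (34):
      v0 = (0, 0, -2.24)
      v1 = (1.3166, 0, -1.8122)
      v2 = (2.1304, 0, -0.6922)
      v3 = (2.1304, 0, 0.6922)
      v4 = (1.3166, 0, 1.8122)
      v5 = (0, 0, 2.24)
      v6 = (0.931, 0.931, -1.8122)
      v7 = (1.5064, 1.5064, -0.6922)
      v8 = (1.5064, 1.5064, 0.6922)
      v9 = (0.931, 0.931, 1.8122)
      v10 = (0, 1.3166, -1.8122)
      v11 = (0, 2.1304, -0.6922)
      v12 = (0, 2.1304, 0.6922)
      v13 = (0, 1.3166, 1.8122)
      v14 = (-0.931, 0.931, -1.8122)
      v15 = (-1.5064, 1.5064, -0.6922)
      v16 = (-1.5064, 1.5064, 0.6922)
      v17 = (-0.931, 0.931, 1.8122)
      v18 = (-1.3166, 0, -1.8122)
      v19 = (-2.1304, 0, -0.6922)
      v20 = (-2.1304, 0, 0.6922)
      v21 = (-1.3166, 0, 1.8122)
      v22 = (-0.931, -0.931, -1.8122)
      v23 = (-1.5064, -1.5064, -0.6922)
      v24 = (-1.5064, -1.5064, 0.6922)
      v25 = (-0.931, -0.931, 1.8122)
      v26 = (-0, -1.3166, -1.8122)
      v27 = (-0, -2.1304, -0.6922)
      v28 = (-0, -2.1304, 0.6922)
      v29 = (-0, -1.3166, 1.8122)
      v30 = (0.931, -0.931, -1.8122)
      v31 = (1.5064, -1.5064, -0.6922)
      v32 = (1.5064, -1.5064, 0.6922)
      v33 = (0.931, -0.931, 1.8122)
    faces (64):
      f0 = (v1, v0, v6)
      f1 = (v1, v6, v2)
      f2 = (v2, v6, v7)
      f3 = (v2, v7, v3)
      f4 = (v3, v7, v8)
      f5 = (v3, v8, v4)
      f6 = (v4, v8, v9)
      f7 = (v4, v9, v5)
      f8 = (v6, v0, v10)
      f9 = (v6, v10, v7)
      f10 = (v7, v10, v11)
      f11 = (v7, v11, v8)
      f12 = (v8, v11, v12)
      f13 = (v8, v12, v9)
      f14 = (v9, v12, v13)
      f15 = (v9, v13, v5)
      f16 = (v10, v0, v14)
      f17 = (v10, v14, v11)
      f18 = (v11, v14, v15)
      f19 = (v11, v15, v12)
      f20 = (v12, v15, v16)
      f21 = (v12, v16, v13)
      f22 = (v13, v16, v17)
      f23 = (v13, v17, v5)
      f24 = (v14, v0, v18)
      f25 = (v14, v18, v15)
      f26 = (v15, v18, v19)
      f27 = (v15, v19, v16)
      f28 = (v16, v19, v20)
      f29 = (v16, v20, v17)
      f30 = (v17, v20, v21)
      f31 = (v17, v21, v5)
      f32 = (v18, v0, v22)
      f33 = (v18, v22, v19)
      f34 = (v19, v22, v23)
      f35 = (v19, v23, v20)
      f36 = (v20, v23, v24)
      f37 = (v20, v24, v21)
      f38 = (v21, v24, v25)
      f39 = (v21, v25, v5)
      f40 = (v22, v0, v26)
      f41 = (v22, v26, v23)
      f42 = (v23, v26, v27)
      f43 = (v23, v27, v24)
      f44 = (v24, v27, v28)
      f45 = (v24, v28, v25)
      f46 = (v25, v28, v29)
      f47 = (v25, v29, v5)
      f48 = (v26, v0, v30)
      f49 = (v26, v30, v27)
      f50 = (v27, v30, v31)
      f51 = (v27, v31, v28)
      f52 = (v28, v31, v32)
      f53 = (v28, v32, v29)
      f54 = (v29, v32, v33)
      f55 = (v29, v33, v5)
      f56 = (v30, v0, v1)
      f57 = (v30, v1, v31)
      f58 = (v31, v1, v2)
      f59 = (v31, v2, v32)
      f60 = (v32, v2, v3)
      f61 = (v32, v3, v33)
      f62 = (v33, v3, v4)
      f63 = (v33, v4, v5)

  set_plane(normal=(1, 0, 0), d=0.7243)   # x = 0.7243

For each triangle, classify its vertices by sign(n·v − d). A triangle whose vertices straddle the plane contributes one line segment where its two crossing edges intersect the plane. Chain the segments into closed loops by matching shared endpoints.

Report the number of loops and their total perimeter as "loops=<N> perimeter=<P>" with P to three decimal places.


loops=1 perimeter=12.459

Straddling triangles (20 of 64):
  (v1,v0,v6) [+-+] → (0.7243, 0, -2.00465)–(0.7243, 0.7243, -1.90718)  len=0.7308
  (v4,v9,v5) [++-] → (0.7243, 0.7243, 1.90718)–(0.7243, 0, 2.00465)  len=0.7308
  (v6,v0,v10) [+--] → (0.7243, 0.7243, -1.90718)–(0.7243, 1.01661, -1.8122)  len=0.3074
  (v6,v10,v7) [+-+] → (0.7243, 1.01661, -1.8122)–(0.7243, 1.40786, -1.27369)  len=0.6656
  (v7,v10,v11) [+--] → (0.7243, 1.40786, -1.27369)–(0.7243, 1.83037, -0.6922)  len=0.7188
  (v7,v11,v8) [+-+] → (0.7243, 1.83037, -0.6922)–(0.7243, 1.83037, -0.0265595)  len=0.6656
  (v8,v11,v12) [+--] → (0.7243, 1.83037, -0.0265595)–(0.7243, 1.83037, 0.6922)  len=0.7188
  (v8,v12,v9) [+-+] → (0.7243, 1.83037, 0.6922)–(0.7243, 1.19729, 1.56354)  len=1.0770
  (v9,v12,v13) [+--] → (0.7243, 1.19729, 1.56354)–(0.7243, 1.01661, 1.8122)  len=0.3074
  (v9,v13,v5) [+--] → (0.7243, 1.01661, 1.8122)–(0.7243, 0.7243, 1.90718)  len=0.3074
  (v26,v0,v30) [--+] → (0.7243, -0.7243, -1.90718)–(0.7243, -1.01661, -1.8122)  len=0.3074
  (v26,v30,v27) [-+-] → (0.7243, -1.01661, -1.8122)–(0.7243, -1.19729, -1.56354)  len=0.3074
  (v27,v30,v31) [-++] → (0.7243, -1.19729, -1.56354)–(0.7243, -1.83037, -0.6922)  len=1.0770
  (v27,v31,v28) [-+-] → (0.7243, -1.83037, -0.6922)–(0.7243, -1.83037, 0.0265595)  len=0.7188
  (v28,v31,v32) [-++] → (0.7243, -1.83037, 0.0265595)–(0.7243, -1.83037, 0.6922)  len=0.6656
  (v28,v32,v29) [-+-] → (0.7243, -1.83037, 0.6922)–(0.7243, -1.40786, 1.27369)  len=0.7188
  (v29,v32,v33) [-++] → (0.7243, -1.40786, 1.27369)–(0.7243, -1.01661, 1.8122)  len=0.6656
  (v29,v33,v5) [-+-] → (0.7243, -1.01661, 1.8122)–(0.7243, -0.7243, 1.90718)  len=0.3074
  (v30,v0,v1) [+-+] → (0.7243, -0.7243, -1.90718)–(0.7243, 0, -2.00465)  len=0.7308
  (v33,v4,v5) [++-] → (0.7243, 0, 2.00465)–(0.7243, -0.7243, 1.90718)  len=0.7308

Chained into 1 loop(s):
  loop 1: 20 segments, perimeter = 12.4592
Total perimeter = 12.459


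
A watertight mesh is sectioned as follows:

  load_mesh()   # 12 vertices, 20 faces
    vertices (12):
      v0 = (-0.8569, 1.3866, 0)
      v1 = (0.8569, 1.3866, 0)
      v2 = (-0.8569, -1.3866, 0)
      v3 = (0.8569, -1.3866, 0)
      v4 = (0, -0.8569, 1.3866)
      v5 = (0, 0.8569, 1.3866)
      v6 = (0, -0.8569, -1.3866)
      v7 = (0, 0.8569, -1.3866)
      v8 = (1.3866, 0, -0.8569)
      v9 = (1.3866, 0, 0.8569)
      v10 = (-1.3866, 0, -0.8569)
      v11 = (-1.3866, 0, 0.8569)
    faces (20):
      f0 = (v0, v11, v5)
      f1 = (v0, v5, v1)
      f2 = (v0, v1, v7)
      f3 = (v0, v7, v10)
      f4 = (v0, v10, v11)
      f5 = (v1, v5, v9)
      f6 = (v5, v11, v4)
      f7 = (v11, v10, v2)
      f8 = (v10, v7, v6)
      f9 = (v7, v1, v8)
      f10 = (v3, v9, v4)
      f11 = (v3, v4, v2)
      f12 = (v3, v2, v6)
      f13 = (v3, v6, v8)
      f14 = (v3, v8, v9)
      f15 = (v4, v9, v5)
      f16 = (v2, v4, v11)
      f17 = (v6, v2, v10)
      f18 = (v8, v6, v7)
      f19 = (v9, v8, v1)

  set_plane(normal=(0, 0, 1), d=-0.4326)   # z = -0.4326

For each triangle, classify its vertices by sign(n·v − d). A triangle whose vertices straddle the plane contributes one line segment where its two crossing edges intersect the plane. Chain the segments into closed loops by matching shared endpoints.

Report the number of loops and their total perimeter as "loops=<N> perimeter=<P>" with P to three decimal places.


Straddling triangles (10 of 20):
  (v0,v1,v7) [++-] → (0.589559, 1.22134, -0.4326)–(-0.589559, 1.22134, -0.4326)  len=1.1791
  (v0,v7,v10) [+--] → (-0.589559, 1.22134, -0.4326)–(-1.12432, 0.686585, -0.4326)  len=0.7563
  (v0,v10,v11) [+-+] → (-1.12432, 0.686585, -0.4326)–(-1.3866, 0, -0.4326)  len=0.7350
  (v11,v10,v2) [+-+] → (-1.3866, 0, -0.4326)–(-1.12432, -0.686585, -0.4326)  len=0.7350
  (v7,v1,v8) [-+-] → (0.589559, 1.22134, -0.4326)–(1.12432, 0.686585, -0.4326)  len=0.7563
  (v3,v2,v6) [++-] → (-0.589559, -1.22134, -0.4326)–(0.589559, -1.22134, -0.4326)  len=1.1791
  (v3,v6,v8) [+--] → (0.589559, -1.22134, -0.4326)–(1.12432, -0.686585, -0.4326)  len=0.7563
  (v3,v8,v9) [+-+] → (1.12432, -0.686585, -0.4326)–(1.3866, 0, -0.4326)  len=0.7350
  (v6,v2,v10) [-+-] → (-0.589559, -1.22134, -0.4326)–(-1.12432, -0.686585, -0.4326)  len=0.7563
  (v9,v8,v1) [+-+] → (1.3866, 0, -0.4326)–(1.12432, 0.686585, -0.4326)  len=0.7350

Chained into 1 loop(s):
  loop 1: 10 segments, perimeter = 8.3232
Total perimeter = 8.323

loops=1 perimeter=8.323


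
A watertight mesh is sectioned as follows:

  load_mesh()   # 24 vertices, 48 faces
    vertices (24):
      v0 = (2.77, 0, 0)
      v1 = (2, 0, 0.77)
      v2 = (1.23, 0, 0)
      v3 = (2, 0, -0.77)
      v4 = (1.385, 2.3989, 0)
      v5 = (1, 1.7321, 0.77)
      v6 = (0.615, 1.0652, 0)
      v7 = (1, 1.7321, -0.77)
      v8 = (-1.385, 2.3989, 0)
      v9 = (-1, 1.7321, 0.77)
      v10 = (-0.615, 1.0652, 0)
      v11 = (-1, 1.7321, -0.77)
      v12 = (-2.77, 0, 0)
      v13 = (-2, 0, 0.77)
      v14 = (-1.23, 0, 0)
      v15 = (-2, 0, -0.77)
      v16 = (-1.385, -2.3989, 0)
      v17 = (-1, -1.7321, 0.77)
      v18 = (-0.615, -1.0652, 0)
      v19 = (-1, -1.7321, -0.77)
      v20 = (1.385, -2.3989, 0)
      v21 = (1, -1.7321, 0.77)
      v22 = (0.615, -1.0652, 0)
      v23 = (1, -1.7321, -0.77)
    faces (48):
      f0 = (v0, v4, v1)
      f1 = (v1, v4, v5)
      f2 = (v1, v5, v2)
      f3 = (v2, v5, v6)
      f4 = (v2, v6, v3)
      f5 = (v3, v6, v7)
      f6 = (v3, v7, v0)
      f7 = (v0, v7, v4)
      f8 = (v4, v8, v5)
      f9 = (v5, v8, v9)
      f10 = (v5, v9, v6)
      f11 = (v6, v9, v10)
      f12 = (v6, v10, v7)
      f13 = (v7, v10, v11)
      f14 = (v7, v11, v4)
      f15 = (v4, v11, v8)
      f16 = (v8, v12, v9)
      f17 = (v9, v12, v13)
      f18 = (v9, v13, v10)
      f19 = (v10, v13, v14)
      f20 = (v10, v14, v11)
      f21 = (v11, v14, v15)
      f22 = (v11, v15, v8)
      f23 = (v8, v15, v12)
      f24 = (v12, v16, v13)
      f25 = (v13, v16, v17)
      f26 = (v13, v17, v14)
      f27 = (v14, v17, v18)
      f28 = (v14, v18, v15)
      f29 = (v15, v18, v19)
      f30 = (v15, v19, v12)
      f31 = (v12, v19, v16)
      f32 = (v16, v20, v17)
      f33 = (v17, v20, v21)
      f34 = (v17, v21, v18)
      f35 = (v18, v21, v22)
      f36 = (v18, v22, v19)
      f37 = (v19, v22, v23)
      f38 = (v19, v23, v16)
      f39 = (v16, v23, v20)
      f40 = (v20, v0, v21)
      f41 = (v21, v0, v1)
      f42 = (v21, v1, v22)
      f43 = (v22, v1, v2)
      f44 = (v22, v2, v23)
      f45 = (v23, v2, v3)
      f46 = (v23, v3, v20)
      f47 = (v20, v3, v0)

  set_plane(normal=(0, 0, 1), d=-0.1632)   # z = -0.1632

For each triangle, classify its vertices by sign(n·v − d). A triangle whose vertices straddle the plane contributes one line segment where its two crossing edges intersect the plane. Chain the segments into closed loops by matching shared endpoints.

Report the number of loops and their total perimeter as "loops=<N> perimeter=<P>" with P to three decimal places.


Straddling triangles (24 of 48):
  (v2,v6,v3) [++-] → (0.908548, 0.839433, -0.1632)–(1.3932, 0, -0.1632)  len=0.9693
  (v3,v6,v7) [-+-] → (0.908548, 0.839433, -0.1632)–(0.6966, 1.20655, -0.1632)  len=0.4239
  (v3,v7,v0) [--+] → (2.39485, 0.367115, -0.1632)–(2.6068, 0, -0.1632)  len=0.4239
  (v0,v7,v4) [+-+] → (2.39485, 0.367115, -0.1632)–(1.3034, 2.25757, -0.1632)  len=2.1829
  (v6,v10,v7) [++-] → (-0.272704, 1.20655, -0.1632)–(0.6966, 1.20655, -0.1632)  len=0.9693
  (v7,v10,v11) [-+-] → (-0.272704, 1.20655, -0.1632)–(-0.6966, 1.20655, -0.1632)  len=0.4239
  (v7,v11,v4) [--+] → (0.879504, 2.25757, -0.1632)–(1.3034, 2.25757, -0.1632)  len=0.4239
  (v4,v11,v8) [+-+] → (0.879504, 2.25757, -0.1632)–(-1.3034, 2.25757, -0.1632)  len=2.1829
  (v10,v14,v11) [++-] → (-1.18125, 0.367115, -0.1632)–(-0.6966, 1.20655, -0.1632)  len=0.9693
  (v11,v14,v15) [-+-] → (-1.18125, 0.367115, -0.1632)–(-1.3932, 0, -0.1632)  len=0.4239
  (v11,v15,v8) [--+] → (-1.51535, 1.89046, -0.1632)–(-1.3034, 2.25757, -0.1632)  len=0.4239
  (v8,v15,v12) [+-+] → (-1.51535, 1.89046, -0.1632)–(-2.6068, 0, -0.1632)  len=2.1829
  (v14,v18,v15) [++-] → (-0.908548, -0.839433, -0.1632)–(-1.3932, 0, -0.1632)  len=0.9693
  (v15,v18,v19) [-+-] → (-0.908548, -0.839433, -0.1632)–(-0.6966, -1.20655, -0.1632)  len=0.4239
  (v15,v19,v12) [--+] → (-2.39485, -0.367115, -0.1632)–(-2.6068, 0, -0.1632)  len=0.4239
  (v12,v19,v16) [+-+] → (-2.39485, -0.367115, -0.1632)–(-1.3034, -2.25757, -0.1632)  len=2.1829
  (v18,v22,v19) [++-] → (0.272704, -1.20655, -0.1632)–(-0.6966, -1.20655, -0.1632)  len=0.9693
  (v19,v22,v23) [-+-] → (0.272704, -1.20655, -0.1632)–(0.6966, -1.20655, -0.1632)  len=0.4239
  (v19,v23,v16) [--+] → (-0.879504, -2.25757, -0.1632)–(-1.3034, -2.25757, -0.1632)  len=0.4239
  (v16,v23,v20) [+-+] → (-0.879504, -2.25757, -0.1632)–(1.3034, -2.25757, -0.1632)  len=2.1829
  (v22,v2,v23) [++-] → (1.18125, -0.367115, -0.1632)–(0.6966, -1.20655, -0.1632)  len=0.9693
  (v23,v2,v3) [-+-] → (1.18125, -0.367115, -0.1632)–(1.3932, 0, -0.1632)  len=0.4239
  (v23,v3,v20) [--+] → (1.51535, -1.89046, -0.1632)–(1.3034, -2.25757, -0.1632)  len=0.4239
  (v20,v3,v0) [+-+] → (1.51535, -1.89046, -0.1632)–(2.6068, 0, -0.1632)  len=2.1829

Chained into 2 loop(s):
  loop 1: 12 segments, perimeter = 8.3592
  loop 2: 12 segments, perimeter = 15.6409
Total perimeter = 24.000

loops=2 perimeter=24.000


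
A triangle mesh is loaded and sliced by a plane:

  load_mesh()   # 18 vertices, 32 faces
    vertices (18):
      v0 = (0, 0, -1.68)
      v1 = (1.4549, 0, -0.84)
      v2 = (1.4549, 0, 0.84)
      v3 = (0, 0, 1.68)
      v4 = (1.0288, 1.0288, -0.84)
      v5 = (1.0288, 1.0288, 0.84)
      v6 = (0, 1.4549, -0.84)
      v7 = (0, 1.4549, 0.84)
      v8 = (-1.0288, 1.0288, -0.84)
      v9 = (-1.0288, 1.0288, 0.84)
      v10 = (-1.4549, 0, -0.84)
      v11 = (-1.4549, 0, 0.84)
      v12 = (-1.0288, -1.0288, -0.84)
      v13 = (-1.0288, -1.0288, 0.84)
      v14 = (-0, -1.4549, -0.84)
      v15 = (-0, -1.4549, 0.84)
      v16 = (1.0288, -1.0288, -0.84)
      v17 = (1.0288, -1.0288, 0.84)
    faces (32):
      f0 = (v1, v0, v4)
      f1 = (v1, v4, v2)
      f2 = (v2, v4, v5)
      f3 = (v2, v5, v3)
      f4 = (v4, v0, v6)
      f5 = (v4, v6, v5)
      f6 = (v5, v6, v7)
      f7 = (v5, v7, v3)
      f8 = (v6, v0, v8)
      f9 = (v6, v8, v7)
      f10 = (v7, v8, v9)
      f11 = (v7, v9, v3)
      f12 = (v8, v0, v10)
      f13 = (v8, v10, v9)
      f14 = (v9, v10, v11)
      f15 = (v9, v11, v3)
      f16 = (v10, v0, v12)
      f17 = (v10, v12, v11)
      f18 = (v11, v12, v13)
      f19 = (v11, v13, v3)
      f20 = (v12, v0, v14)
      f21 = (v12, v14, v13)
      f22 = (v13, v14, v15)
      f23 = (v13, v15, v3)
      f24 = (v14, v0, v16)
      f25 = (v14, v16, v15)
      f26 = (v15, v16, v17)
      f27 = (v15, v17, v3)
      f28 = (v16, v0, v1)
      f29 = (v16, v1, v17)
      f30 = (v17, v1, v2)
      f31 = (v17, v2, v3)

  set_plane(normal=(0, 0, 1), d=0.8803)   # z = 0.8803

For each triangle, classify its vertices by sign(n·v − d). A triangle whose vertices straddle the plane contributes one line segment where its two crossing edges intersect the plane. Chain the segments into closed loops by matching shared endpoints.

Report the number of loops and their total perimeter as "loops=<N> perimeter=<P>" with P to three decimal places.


loops=1 perimeter=8.481

Straddling triangles (8 of 32):
  (v2,v5,v3) [--+] → (0.979442, 0.979442, 0.8803)–(1.3851, 0, 0.8803)  len=1.0601
  (v5,v7,v3) [--+] → (0, 1.3851, 0.8803)–(0.979442, 0.979442, 0.8803)  len=1.0601
  (v7,v9,v3) [--+] → (-0.979442, 0.979442, 0.8803)–(0, 1.3851, 0.8803)  len=1.0601
  (v9,v11,v3) [--+] → (-1.3851, 0, 0.8803)–(-0.979442, 0.979442, 0.8803)  len=1.0601
  (v11,v13,v3) [--+] → (-0.979442, -0.979442, 0.8803)–(-1.3851, 0, 0.8803)  len=1.0601
  (v13,v15,v3) [--+] → (0, -1.3851, 0.8803)–(-0.979442, -0.979442, 0.8803)  len=1.0601
  (v15,v17,v3) [--+] → (0.979442, -0.979442, 0.8803)–(0, -1.3851, 0.8803)  len=1.0601
  (v17,v2,v3) [--+] → (1.3851, 0, 0.8803)–(0.979442, -0.979442, 0.8803)  len=1.0601

Chained into 1 loop(s):
  loop 1: 8 segments, perimeter = 8.4810
Total perimeter = 8.481


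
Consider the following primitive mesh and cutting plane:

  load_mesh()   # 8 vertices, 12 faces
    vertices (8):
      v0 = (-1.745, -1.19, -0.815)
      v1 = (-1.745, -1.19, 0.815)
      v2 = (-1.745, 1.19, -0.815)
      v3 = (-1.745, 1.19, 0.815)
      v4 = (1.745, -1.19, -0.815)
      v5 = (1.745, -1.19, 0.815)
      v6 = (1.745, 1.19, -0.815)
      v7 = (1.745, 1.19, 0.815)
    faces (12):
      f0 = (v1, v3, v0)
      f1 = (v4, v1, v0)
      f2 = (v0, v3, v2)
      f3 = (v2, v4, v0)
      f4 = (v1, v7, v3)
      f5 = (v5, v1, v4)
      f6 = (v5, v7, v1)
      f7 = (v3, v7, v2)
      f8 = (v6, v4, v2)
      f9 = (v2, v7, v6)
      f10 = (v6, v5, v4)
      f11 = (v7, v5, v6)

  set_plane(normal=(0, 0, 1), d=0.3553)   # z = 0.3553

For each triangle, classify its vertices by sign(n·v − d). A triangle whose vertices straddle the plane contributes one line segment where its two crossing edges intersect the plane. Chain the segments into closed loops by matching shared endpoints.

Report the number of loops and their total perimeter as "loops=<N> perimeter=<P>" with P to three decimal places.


loops=1 perimeter=11.740

Straddling triangles (8 of 12):
  (v1,v3,v0) [++-] → (-1.745, 0.518782, 0.3553)–(-1.745, -1.19, 0.3553)  len=1.7088
  (v4,v1,v0) [-+-] → (-0.760734, -1.19, 0.3553)–(-1.745, -1.19, 0.3553)  len=0.9843
  (v0,v3,v2) [-+-] → (-1.745, 0.518782, 0.3553)–(-1.745, 1.19, 0.3553)  len=0.6712
  (v5,v1,v4) [++-] → (-0.760734, -1.19, 0.3553)–(1.745, -1.19, 0.3553)  len=2.5057
  (v3,v7,v2) [++-] → (0.760734, 1.19, 0.3553)–(-1.745, 1.19, 0.3553)  len=2.5057
  (v2,v7,v6) [-+-] → (0.760734, 1.19, 0.3553)–(1.745, 1.19, 0.3553)  len=0.9843
  (v6,v5,v4) [-+-] → (1.745, -0.518782, 0.3553)–(1.745, -1.19, 0.3553)  len=0.6712
  (v7,v5,v6) [++-] → (1.745, -0.518782, 0.3553)–(1.745, 1.19, 0.3553)  len=1.7088

Chained into 1 loop(s):
  loop 1: 8 segments, perimeter = 11.7400
Total perimeter = 11.740


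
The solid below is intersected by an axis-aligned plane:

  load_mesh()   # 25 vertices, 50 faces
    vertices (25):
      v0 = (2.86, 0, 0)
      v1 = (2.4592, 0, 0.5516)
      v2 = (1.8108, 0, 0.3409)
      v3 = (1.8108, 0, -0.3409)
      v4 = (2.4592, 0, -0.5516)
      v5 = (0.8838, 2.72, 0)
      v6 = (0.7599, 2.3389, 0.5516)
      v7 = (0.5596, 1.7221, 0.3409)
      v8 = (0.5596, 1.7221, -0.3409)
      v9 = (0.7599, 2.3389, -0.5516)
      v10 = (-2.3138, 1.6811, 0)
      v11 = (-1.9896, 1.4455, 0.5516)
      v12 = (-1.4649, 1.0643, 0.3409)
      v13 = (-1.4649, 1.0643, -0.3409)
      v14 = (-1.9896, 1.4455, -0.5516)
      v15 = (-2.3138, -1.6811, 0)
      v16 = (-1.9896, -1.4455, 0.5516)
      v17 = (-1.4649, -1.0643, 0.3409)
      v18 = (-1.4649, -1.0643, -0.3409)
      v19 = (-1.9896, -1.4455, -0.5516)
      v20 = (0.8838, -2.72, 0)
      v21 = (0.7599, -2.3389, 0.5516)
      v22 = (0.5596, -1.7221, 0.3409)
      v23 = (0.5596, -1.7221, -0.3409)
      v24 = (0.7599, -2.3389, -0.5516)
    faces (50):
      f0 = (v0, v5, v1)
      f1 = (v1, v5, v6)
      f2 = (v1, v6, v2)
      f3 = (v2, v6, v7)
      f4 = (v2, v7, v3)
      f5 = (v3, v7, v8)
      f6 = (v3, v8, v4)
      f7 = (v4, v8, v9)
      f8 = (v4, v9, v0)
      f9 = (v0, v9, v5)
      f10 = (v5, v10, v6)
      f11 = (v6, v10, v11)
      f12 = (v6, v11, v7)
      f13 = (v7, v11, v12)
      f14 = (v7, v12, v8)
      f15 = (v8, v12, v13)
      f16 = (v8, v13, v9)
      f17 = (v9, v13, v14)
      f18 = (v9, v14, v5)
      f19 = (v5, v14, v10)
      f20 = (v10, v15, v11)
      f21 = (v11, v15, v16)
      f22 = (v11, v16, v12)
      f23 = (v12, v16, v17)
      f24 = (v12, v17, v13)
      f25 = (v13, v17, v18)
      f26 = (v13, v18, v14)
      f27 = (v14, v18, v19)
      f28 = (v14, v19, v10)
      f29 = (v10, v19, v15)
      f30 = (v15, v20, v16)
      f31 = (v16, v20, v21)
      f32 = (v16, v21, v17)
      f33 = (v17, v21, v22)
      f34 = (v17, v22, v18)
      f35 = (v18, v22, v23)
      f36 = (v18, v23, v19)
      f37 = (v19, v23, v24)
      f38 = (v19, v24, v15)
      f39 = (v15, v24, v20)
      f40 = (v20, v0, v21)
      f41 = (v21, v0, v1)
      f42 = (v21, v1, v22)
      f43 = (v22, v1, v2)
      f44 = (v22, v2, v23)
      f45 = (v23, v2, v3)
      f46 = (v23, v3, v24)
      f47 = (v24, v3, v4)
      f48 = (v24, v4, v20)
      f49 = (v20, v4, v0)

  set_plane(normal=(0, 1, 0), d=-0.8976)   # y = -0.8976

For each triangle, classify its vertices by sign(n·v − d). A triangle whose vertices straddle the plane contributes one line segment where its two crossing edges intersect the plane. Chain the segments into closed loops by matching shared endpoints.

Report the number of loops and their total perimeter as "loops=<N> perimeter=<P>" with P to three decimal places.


Straddling triangles (20 of 50):
  (v10,v15,v11) [+-+] → (-2.3138, -0.8976, 0)–(-2.23256, -0.8976, 0.138226)  len=0.1603
  (v11,v15,v16) [+--] → (-2.23256, -0.8976, 0.138226)–(-1.9896, -0.8976, 0.5516)  len=0.4795
  (v11,v16,v12) [+-+] → (-1.9896, -0.8976, 0.5516)–(-1.87506, -0.8976, 0.505603)  len=0.1234
  (v12,v16,v17) [+--] → (-1.87506, -0.8976, 0.505603)–(-1.4649, -0.8976, 0.3409)  len=0.4420
  (v12,v17,v13) [+-+] → (-1.4649, -0.8976, 0.3409)–(-1.4649, -0.8976, 0.287505)  len=0.0534
  (v13,v17,v18) [+--] → (-1.4649, -0.8976, 0.287505)–(-1.4649, -0.8976, -0.3409)  len=0.6284
  (v13,v18,v14) [+-+] → (-1.4649, -0.8976, -0.3409)–(-1.49975, -0.8976, -0.354895)  len=0.0376
  (v14,v18,v19) [+--] → (-1.49975, -0.8976, -0.354895)–(-1.9896, -0.8976, -0.5516)  len=0.5279
  (v14,v19,v10) [+-+] → (-1.9896, -0.8976, -0.5516)–(-2.04641, -0.8976, -0.454939)  len=0.1121
  (v10,v19,v15) [+--] → (-2.04641, -0.8976, -0.454939)–(-2.3138, -0.8976, 0)  len=0.5277
  (v20,v0,v21) [-+-] → (2.20785, -0.8976, 0)–(2.05404, -0.8976, 0.211688)  len=0.2617
  (v21,v0,v1) [-++] → (2.05404, -0.8976, 0.211688)–(1.80706, -0.8976, 0.5516)  len=0.4202
  (v21,v1,v22) [-+-] → (1.80706, -0.8976, 0.5516)–(1.46908, -0.8976, 0.441778)  len=0.3554
  (v22,v1,v2) [-++] → (1.46908, -0.8976, 0.441778)–(1.15864, -0.8976, 0.3409)  len=0.3264
  (v22,v2,v23) [-+-] → (1.15864, -0.8976, 0.3409)–(1.15864, -0.8976, -0.0144706)  len=0.3554
  (v23,v2,v3) [-++] → (1.15864, -0.8976, -0.0144706)–(1.15864, -0.8976, -0.3409)  len=0.3264
  (v23,v3,v24) [-+-] → (1.15864, -0.8976, -0.3409)–(1.4075, -0.8976, -0.42176)  len=0.2617
  (v24,v3,v4) [-++] → (1.4075, -0.8976, -0.42176)–(1.80706, -0.8976, -0.5516)  len=0.4201
  (v24,v4,v20) [-+-] → (1.80706, -0.8976, -0.5516)–(1.93932, -0.8976, -0.369572)  len=0.2250
  (v20,v4,v0) [-++] → (1.93932, -0.8976, -0.369572)–(2.20785, -0.8976, 0)  len=0.4568

Chained into 2 loop(s):
  loop 1: 10 segments, perimeter = 3.0923
  loop 2: 10 segments, perimeter = 3.4090
Total perimeter = 6.501

loops=2 perimeter=6.501


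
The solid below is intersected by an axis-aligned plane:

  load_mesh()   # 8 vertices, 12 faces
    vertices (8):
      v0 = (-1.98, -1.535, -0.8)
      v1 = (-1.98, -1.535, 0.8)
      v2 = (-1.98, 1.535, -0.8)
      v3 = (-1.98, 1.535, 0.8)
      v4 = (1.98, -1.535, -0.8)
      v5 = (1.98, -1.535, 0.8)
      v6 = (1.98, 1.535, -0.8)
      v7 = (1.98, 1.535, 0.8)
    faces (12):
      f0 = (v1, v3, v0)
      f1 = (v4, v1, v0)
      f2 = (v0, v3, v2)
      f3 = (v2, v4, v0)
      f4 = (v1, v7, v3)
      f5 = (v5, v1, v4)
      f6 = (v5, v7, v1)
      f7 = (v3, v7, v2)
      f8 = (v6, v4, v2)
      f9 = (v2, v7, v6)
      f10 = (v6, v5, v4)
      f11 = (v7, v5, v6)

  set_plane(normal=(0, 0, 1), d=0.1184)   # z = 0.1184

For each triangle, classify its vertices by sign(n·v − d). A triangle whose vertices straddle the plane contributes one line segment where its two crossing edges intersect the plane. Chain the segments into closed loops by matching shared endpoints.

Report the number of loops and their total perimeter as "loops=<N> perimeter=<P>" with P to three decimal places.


loops=1 perimeter=14.060

Straddling triangles (8 of 12):
  (v1,v3,v0) [++-] → (-1.98, 0.22718, 0.1184)–(-1.98, -1.535, 0.1184)  len=1.7622
  (v4,v1,v0) [-+-] → (-0.29304, -1.535, 0.1184)–(-1.98, -1.535, 0.1184)  len=1.6870
  (v0,v3,v2) [-+-] → (-1.98, 0.22718, 0.1184)–(-1.98, 1.535, 0.1184)  len=1.3078
  (v5,v1,v4) [++-] → (-0.29304, -1.535, 0.1184)–(1.98, -1.535, 0.1184)  len=2.2730
  (v3,v7,v2) [++-] → (0.29304, 1.535, 0.1184)–(-1.98, 1.535, 0.1184)  len=2.2730
  (v2,v7,v6) [-+-] → (0.29304, 1.535, 0.1184)–(1.98, 1.535, 0.1184)  len=1.6870
  (v6,v5,v4) [-+-] → (1.98, -0.22718, 0.1184)–(1.98, -1.535, 0.1184)  len=1.3078
  (v7,v5,v6) [++-] → (1.98, -0.22718, 0.1184)–(1.98, 1.535, 0.1184)  len=1.7622

Chained into 1 loop(s):
  loop 1: 8 segments, perimeter = 14.0600
Total perimeter = 14.060


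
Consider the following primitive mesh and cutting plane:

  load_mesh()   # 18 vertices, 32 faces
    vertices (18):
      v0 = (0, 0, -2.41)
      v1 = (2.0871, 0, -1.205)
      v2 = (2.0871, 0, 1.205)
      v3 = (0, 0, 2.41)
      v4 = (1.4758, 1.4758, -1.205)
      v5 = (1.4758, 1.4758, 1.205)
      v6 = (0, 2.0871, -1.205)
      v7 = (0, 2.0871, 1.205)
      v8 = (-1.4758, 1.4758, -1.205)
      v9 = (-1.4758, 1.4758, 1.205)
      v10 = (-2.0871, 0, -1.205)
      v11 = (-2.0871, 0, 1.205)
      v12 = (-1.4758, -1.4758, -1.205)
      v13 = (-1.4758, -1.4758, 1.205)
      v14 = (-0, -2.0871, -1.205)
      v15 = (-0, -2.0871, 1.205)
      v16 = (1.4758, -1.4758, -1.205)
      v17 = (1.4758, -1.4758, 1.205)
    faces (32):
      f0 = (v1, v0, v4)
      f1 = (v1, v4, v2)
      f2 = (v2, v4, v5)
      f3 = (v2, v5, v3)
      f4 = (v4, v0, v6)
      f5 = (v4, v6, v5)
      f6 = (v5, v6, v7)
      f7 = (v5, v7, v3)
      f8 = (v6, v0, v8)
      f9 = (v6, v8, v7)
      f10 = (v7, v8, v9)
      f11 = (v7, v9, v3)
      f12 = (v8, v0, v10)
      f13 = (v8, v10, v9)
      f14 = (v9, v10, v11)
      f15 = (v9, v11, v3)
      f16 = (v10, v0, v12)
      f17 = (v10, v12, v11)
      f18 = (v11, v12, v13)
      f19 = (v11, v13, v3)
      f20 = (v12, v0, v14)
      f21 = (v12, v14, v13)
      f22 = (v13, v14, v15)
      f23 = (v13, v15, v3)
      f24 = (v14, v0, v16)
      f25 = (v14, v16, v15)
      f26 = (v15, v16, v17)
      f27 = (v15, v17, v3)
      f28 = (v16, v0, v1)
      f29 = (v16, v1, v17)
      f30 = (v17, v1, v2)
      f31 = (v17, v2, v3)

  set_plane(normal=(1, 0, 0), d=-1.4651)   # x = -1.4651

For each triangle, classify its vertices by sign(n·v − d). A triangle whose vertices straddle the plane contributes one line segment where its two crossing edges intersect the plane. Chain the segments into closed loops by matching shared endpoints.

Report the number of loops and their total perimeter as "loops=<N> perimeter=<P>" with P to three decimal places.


Straddling triangles (12 of 32):
  (v6,v0,v8) [++-] → (-1.4651, 1.4651, -1.21374)–(-1.4651, 1.48023, -1.205)  len=0.0175
  (v6,v8,v7) [+-+] → (-1.4651, 1.48023, -1.205)–(-1.4651, 1.48023, -1.18753)  len=0.0175
  (v7,v8,v9) [+--] → (-1.4651, 1.48023, -1.18753)–(-1.4651, 1.48023, 1.205)  len=2.3925
  (v7,v9,v3) [+-+] → (-1.4651, 1.48023, 1.205)–(-1.4651, 1.4651, 1.21374)  len=0.0175
  (v8,v0,v10) [-+-] → (-1.4651, 1.4651, -1.21374)–(-1.4651, 0, -1.56412)  len=1.5064
  (v9,v11,v3) [--+] → (-1.4651, 0, 1.56412)–(-1.4651, 1.4651, 1.21374)  len=1.5064
  (v10,v0,v12) [-+-] → (-1.4651, 0, -1.56412)–(-1.4651, -1.4651, -1.21374)  len=1.5064
  (v11,v13,v3) [--+] → (-1.4651, -1.4651, 1.21374)–(-1.4651, 0, 1.56412)  len=1.5064
  (v12,v0,v14) [-++] → (-1.4651, -1.4651, -1.21374)–(-1.4651, -1.48023, -1.205)  len=0.0175
  (v12,v14,v13) [-+-] → (-1.4651, -1.48023, -1.205)–(-1.4651, -1.48023, 1.18753)  len=2.3925
  (v13,v14,v15) [-++] → (-1.4651, -1.48023, 1.18753)–(-1.4651, -1.48023, 1.205)  len=0.0175
  (v13,v15,v3) [-++] → (-1.4651, -1.48023, 1.205)–(-1.4651, -1.4651, 1.21374)  len=0.0175

Chained into 1 loop(s):
  loop 1: 12 segments, perimeter = 10.9155
Total perimeter = 10.916

loops=1 perimeter=10.916


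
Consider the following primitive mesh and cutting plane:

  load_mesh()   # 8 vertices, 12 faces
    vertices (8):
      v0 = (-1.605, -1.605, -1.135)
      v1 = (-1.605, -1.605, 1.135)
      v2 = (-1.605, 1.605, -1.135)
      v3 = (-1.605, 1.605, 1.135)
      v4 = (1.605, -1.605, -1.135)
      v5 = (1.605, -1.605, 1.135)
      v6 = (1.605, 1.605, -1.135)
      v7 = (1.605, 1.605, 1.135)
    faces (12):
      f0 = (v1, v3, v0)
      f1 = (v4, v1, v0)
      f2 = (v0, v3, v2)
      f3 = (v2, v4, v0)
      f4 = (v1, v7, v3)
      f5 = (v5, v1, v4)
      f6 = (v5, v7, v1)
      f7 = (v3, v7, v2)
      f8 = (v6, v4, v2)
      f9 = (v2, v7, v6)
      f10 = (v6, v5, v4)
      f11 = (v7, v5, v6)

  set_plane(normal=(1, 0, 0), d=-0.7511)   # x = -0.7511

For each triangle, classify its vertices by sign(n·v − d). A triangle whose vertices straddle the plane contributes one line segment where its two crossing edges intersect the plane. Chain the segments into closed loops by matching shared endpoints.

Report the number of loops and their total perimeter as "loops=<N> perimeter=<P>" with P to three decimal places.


Straddling triangles (8 of 12):
  (v4,v1,v0) [+--] → (-0.7511, -1.605, 0.531152)–(-0.7511, -1.605, -1.135)  len=1.6662
  (v2,v4,v0) [-+-] → (-0.7511, 0.7511, -1.135)–(-0.7511, -1.605, -1.135)  len=2.3561
  (v1,v7,v3) [-+-] → (-0.7511, -0.7511, 1.135)–(-0.7511, 1.605, 1.135)  len=2.3561
  (v5,v1,v4) [+-+] → (-0.7511, -1.605, 1.135)–(-0.7511, -1.605, 0.531152)  len=0.6038
  (v5,v7,v1) [++-] → (-0.7511, -0.7511, 1.135)–(-0.7511, -1.605, 1.135)  len=0.8539
  (v3,v7,v2) [-+-] → (-0.7511, 1.605, 1.135)–(-0.7511, 1.605, -0.531152)  len=1.6662
  (v6,v4,v2) [++-] → (-0.7511, 0.7511, -1.135)–(-0.7511, 1.605, -1.135)  len=0.8539
  (v2,v7,v6) [-++] → (-0.7511, 1.605, -0.531152)–(-0.7511, 1.605, -1.135)  len=0.6038

Chained into 1 loop(s):
  loop 1: 8 segments, perimeter = 10.9600
Total perimeter = 10.960

loops=1 perimeter=10.960


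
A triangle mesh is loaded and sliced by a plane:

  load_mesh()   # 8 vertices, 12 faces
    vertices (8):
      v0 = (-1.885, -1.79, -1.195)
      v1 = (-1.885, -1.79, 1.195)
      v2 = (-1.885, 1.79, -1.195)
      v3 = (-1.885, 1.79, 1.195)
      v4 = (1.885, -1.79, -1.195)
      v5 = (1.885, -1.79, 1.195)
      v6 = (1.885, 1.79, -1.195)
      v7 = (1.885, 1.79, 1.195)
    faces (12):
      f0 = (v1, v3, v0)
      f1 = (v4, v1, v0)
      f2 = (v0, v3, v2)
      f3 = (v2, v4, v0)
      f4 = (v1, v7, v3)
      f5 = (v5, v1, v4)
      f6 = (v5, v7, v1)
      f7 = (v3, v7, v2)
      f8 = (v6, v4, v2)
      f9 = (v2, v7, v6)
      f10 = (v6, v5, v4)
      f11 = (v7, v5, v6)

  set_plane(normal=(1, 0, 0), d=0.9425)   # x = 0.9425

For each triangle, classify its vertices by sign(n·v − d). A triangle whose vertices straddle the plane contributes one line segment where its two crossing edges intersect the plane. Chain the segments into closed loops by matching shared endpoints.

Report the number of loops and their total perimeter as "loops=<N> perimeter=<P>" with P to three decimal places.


loops=1 perimeter=11.940

Straddling triangles (8 of 12):
  (v4,v1,v0) [+--] → (0.9425, -1.79, -0.5975)–(0.9425, -1.79, -1.195)  len=0.5975
  (v2,v4,v0) [-+-] → (0.9425, -0.895, -1.195)–(0.9425, -1.79, -1.195)  len=0.8950
  (v1,v7,v3) [-+-] → (0.9425, 0.895, 1.195)–(0.9425, 1.79, 1.195)  len=0.8950
  (v5,v1,v4) [+-+] → (0.9425, -1.79, 1.195)–(0.9425, -1.79, -0.5975)  len=1.7925
  (v5,v7,v1) [++-] → (0.9425, 0.895, 1.195)–(0.9425, -1.79, 1.195)  len=2.6850
  (v3,v7,v2) [-+-] → (0.9425, 1.79, 1.195)–(0.9425, 1.79, 0.5975)  len=0.5975
  (v6,v4,v2) [++-] → (0.9425, -0.895, -1.195)–(0.9425, 1.79, -1.195)  len=2.6850
  (v2,v7,v6) [-++] → (0.9425, 1.79, 0.5975)–(0.9425, 1.79, -1.195)  len=1.7925

Chained into 1 loop(s):
  loop 1: 8 segments, perimeter = 11.9400
Total perimeter = 11.940


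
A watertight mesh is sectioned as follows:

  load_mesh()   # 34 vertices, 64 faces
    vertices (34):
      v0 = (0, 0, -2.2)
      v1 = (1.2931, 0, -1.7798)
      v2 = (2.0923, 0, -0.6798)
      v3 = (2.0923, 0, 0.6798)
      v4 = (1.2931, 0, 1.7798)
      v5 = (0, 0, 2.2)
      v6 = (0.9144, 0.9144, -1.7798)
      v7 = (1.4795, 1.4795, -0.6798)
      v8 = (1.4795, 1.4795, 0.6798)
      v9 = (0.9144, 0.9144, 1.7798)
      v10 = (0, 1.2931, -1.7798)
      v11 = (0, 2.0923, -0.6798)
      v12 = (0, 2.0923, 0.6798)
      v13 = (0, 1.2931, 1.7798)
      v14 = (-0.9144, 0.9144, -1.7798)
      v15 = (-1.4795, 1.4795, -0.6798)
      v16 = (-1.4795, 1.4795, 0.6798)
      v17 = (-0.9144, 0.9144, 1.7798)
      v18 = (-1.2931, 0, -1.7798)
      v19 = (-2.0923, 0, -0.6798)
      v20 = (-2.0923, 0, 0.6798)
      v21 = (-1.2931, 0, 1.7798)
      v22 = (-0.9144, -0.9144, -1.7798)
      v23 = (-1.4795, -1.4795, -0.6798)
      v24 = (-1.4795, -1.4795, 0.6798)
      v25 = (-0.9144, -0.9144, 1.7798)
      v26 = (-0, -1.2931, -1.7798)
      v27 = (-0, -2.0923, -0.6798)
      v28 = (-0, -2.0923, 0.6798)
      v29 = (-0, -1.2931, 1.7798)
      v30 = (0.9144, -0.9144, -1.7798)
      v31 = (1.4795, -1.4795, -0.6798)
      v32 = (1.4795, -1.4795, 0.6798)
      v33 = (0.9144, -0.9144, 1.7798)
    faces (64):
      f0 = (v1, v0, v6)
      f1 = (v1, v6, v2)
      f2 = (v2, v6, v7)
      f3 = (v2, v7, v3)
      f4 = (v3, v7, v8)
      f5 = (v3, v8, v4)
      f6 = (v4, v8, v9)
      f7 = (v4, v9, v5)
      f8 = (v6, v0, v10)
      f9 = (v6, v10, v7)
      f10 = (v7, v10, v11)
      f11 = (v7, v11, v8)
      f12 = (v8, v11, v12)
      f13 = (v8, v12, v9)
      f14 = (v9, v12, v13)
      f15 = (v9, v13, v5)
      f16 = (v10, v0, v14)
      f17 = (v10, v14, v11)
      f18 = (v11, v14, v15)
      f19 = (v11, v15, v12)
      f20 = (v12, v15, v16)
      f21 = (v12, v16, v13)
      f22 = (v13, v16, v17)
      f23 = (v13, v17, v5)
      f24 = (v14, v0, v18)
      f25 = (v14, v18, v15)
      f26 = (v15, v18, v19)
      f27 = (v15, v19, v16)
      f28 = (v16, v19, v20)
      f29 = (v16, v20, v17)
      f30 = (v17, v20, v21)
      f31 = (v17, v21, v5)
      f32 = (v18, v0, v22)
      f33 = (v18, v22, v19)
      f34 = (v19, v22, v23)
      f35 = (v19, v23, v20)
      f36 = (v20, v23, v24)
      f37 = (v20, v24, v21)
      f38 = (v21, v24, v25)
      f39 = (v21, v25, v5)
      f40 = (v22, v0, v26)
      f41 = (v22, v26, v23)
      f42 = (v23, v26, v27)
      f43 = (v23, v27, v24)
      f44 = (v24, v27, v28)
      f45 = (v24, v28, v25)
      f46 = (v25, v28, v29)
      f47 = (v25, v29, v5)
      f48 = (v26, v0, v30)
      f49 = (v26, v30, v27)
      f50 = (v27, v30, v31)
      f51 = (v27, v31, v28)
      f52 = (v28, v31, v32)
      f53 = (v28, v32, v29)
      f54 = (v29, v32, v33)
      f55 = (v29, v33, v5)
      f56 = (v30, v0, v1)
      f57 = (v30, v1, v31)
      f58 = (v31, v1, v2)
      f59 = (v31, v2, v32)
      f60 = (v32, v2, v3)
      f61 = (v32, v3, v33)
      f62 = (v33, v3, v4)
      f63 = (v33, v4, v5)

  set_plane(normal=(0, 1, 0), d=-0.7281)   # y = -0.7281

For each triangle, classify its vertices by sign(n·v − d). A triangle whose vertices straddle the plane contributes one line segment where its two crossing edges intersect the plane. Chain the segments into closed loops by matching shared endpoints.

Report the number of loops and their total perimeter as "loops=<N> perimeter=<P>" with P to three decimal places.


loops=1 perimeter=12.205

Straddling triangles (20 of 64):
  (v18,v0,v22) [++-] → (-0.7281, -0.7281, -1.86541)–(-0.991556, -0.7281, -1.7798)  len=0.2770
  (v18,v22,v19) [+-+] → (-0.991556, -0.7281, -1.7798)–(-1.15439, -0.7281, -1.55569)  len=0.2770
  (v19,v22,v23) [+--] → (-1.15439, -0.7281, -1.55569)–(-1.79073, -0.7281, -0.6798)  len=1.0826
  (v19,v23,v20) [+-+] → (-1.79073, -0.7281, -0.6798)–(-1.79073, -0.7281, 0.0107059)  len=0.6905
  (v20,v23,v24) [+--] → (-1.79073, -0.7281, 0.0107059)–(-1.79073, -0.7281, 0.6798)  len=0.6691
  (v20,v24,v21) [+-+] → (-1.79073, -0.7281, 0.6798)–(-1.38483, -0.7281, 1.23846)  len=0.6905
  (v21,v24,v25) [+--] → (-1.38483, -0.7281, 1.23846)–(-0.991556, -0.7281, 1.7798)  len=0.6691
  (v21,v25,v5) [+-+] → (-0.991556, -0.7281, 1.7798)–(-0.7281, -0.7281, 1.86541)  len=0.2770
  (v22,v0,v26) [-+-] → (-0.7281, -0.7281, -1.86541)–(0, -0.7281, -1.9634)  len=0.7347
  (v25,v29,v5) [--+] → (0, -0.7281, 1.9634)–(-0.7281, -0.7281, 1.86541)  len=0.7347
  (v26,v0,v30) [-+-] → (0, -0.7281, -1.9634)–(0.7281, -0.7281, -1.86541)  len=0.7347
  (v29,v33,v5) [--+] → (0.7281, -0.7281, 1.86541)–(0, -0.7281, 1.9634)  len=0.7347
  (v30,v0,v1) [-++] → (0.7281, -0.7281, -1.86541)–(0.991556, -0.7281, -1.7798)  len=0.2770
  (v30,v1,v31) [-+-] → (0.991556, -0.7281, -1.7798)–(1.38483, -0.7281, -1.23846)  len=0.6691
  (v31,v1,v2) [-++] → (1.38483, -0.7281, -1.23846)–(1.79073, -0.7281, -0.6798)  len=0.6905
  (v31,v2,v32) [-+-] → (1.79073, -0.7281, -0.6798)–(1.79073, -0.7281, -0.0107059)  len=0.6691
  (v32,v2,v3) [-++] → (1.79073, -0.7281, -0.0107059)–(1.79073, -0.7281, 0.6798)  len=0.6905
  (v32,v3,v33) [-+-] → (1.79073, -0.7281, 0.6798)–(1.15439, -0.7281, 1.55569)  len=1.0826
  (v33,v3,v4) [-++] → (1.15439, -0.7281, 1.55569)–(0.991556, -0.7281, 1.7798)  len=0.2770
  (v33,v4,v5) [-++] → (0.991556, -0.7281, 1.7798)–(0.7281, -0.7281, 1.86541)  len=0.2770

Chained into 1 loop(s):
  loop 1: 20 segments, perimeter = 12.2046
Total perimeter = 12.205
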